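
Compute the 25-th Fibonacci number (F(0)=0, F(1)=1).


F(n)=F(n-1)+F(n-2)
...F(23)=28657, F(24)=46368, F(25)=75025


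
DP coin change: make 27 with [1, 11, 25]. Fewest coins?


dp[0]=0; dp[i]=1+min(dp[i-c] for c in coins)
...dp[22]=2, dp[23]=3, dp[24]=4, dp[25]=1, dp[26]=2, dp[27]=3
Minimum coins for 27 = 3


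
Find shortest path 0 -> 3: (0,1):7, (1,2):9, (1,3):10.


Dijkstra from 0:
Distances: {0: 0, 1: 7, 2: 16, 3: 17}
Shortest distance to 3 = 17, path = [0, 1, 3]


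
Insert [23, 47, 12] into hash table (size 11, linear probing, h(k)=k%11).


Insertions: 23->slot 1; 47->slot 3; 12->slot 2
Table: [None, 23, 12, 47, None, None, None, None, None, None, None]


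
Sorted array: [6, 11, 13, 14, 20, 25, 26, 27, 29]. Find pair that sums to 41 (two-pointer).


Two pointers: lo=0, hi=8
Found pair: (14, 27) summing to 41


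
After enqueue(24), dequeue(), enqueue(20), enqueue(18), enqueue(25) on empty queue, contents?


enqueue(24) -> [24]
dequeue() returns 24 -> []
enqueue(20) -> [20]
enqueue(18) -> [20, 18]
enqueue(25) -> [20, 18, 25]
Final queue (front to back): [20, 18, 25]


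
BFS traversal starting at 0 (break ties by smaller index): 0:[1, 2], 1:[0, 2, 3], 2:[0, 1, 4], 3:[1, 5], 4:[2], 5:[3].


BFS queue: start with [0]
Visit order: [0, 1, 2, 3, 4, 5]


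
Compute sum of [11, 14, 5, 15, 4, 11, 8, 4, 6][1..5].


Prefix sums: [0, 11, 25, 30, 45, 49, 60, 68, 72, 78]
Sum[1..5] = prefix[6] - prefix[1] = 60 - 11 = 49


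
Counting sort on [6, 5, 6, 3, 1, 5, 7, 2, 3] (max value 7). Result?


Count array: [0, 1, 1, 2, 0, 2, 2, 1]
Reconstruct: [1, 2, 3, 3, 5, 5, 6, 6, 7]


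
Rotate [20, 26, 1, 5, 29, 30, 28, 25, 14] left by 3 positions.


Left rotate by 3: [5, 29, 30, 28, 25, 14, 20, 26, 1]


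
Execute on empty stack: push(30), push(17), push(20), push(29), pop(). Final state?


push(30) -> [30]
push(17) -> [30, 17]
push(20) -> [30, 17, 20]
push(29) -> [30, 17, 20, 29]
pop() returns 29 -> [30, 17, 20]
Final stack (bottom to top): [30, 17, 20]


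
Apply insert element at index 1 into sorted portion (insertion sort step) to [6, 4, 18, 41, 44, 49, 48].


After one pass: [4, 6, 18, 41, 44, 49, 48]


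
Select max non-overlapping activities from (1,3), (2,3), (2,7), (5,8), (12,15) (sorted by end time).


Greedy: pick earliest-ending, then skip overlaps.
Selected (3 activities): [(1, 3), (5, 8), (12, 15)]


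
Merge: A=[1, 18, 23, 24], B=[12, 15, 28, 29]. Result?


Compare heads, take smaller each step.
Merged: [1, 12, 15, 18, 23, 24, 28, 29]


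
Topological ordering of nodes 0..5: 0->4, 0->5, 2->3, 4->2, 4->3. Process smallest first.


Kahn's algorithm, process smallest node first
Order: [0, 1, 4, 2, 3, 5]


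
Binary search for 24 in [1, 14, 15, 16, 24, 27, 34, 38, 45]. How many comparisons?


Search for 24:
[0,8] mid=4 arr[4]=24
Total: 1 comparisons


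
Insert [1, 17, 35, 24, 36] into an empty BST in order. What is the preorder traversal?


Root = 1; build tree by BST insertion.
Preorder traversal: [1, 17, 35, 24, 36]


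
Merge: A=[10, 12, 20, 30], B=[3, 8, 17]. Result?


Compare heads, take smaller each step.
Merged: [3, 8, 10, 12, 17, 20, 30]


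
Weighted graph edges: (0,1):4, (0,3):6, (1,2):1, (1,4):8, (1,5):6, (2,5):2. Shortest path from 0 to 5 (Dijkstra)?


Dijkstra from 0:
Distances: {0: 0, 1: 4, 2: 5, 3: 6, 4: 12, 5: 7}
Shortest distance to 5 = 7, path = [0, 1, 2, 5]


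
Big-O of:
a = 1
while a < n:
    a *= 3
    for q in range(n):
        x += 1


Per nesting level: O(log n) * O(n) = O(n log n)
Complexity: O(n log n)


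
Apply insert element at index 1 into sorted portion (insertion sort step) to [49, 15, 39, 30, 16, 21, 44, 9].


After one pass: [15, 49, 39, 30, 16, 21, 44, 9]


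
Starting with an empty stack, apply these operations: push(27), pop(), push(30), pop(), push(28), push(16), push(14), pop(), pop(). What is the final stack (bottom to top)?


push(27) -> [27]
pop() returns 27 -> []
push(30) -> [30]
pop() returns 30 -> []
push(28) -> [28]
push(16) -> [28, 16]
push(14) -> [28, 16, 14]
pop() returns 14 -> [28, 16]
pop() returns 16 -> [28]
Final stack (bottom to top): [28]


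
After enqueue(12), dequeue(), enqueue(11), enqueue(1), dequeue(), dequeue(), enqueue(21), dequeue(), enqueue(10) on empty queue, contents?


enqueue(12) -> [12]
dequeue() returns 12 -> []
enqueue(11) -> [11]
enqueue(1) -> [11, 1]
dequeue() returns 11 -> [1]
dequeue() returns 1 -> []
enqueue(21) -> [21]
dequeue() returns 21 -> []
enqueue(10) -> [10]
Final queue (front to back): [10]


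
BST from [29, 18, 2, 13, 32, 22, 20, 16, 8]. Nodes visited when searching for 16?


BST root = 29
Search for 16: compare at each node
Path: [29, 18, 2, 13, 16]


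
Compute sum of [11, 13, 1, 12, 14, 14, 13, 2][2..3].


Prefix sums: [0, 11, 24, 25, 37, 51, 65, 78, 80]
Sum[2..3] = prefix[4] - prefix[2] = 37 - 24 = 13


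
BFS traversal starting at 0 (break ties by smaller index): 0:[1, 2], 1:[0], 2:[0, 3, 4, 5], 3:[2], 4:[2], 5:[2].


BFS queue: start with [0]
Visit order: [0, 1, 2, 3, 4, 5]


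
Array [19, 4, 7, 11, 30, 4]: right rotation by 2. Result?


Right rotate by 2: [30, 4, 19, 4, 7, 11]


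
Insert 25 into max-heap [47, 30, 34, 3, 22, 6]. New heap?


Append 25: [47, 30, 34, 3, 22, 6, 25]
Bubble up: no swaps needed
Result: [47, 30, 34, 3, 22, 6, 25]


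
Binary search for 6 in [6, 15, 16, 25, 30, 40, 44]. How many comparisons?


Search for 6:
[0,6] mid=3 arr[3]=25
[0,2] mid=1 arr[1]=15
[0,0] mid=0 arr[0]=6
Total: 3 comparisons


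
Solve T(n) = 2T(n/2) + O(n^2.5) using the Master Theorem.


a=2, b=2, c=2.5. log_2(2)=1 < c=2.5. Case 3: O(n^c) = O(n^2.500)
Complexity: O(n^2.500)


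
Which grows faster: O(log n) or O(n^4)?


logarithmic grows slower than quartic
O(log n) is asymptotically smaller; O(n^4) grows faster


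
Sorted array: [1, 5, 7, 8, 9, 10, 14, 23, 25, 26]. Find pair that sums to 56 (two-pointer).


Two pointers: lo=0, hi=9
No pair sums to 56


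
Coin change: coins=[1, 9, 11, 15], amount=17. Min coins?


dp[0]=0; dp[i]=1+min(dp[i-c] for c in coins)
...dp[12]=2, dp[13]=3, dp[14]=4, dp[15]=1, dp[16]=2, dp[17]=3
Minimum coins for 17 = 3


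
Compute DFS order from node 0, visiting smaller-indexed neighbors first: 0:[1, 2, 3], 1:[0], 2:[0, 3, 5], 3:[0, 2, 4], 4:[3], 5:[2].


DFS stack-based: start with [0]
Visit order: [0, 1, 2, 3, 4, 5]


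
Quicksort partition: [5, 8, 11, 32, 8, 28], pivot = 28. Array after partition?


Elements <= 28 go left of pivot.
Result: [5, 8, 11, 8, 28, 32], pivot at index 4


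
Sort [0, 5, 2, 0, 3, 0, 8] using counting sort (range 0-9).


Count array: [3, 0, 1, 1, 0, 1, 0, 0, 1, 0]
Reconstruct: [0, 0, 0, 2, 3, 5, 8]


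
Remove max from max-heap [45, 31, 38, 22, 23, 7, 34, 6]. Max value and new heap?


Max = 45
Replace root with last, heapify down
Resulting heap: [38, 31, 34, 22, 23, 7, 6]


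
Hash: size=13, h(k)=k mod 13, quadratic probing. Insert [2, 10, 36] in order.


Insertions: 2->slot 2; 10->slot 10; 36->slot 11
Table: [None, None, 2, None, None, None, None, None, None, None, 10, 36, None]


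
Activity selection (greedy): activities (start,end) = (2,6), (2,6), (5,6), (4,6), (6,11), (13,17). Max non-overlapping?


Greedy: pick earliest-ending, then skip overlaps.
Selected (3 activities): [(2, 6), (6, 11), (13, 17)]


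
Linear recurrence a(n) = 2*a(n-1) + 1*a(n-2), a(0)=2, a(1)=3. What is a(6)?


Build bottom-up:
...a(4)=46, a(5)=111, a(6)=2*111+1*46=268


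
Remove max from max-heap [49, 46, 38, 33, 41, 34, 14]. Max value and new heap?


Max = 49
Replace root with last, heapify down
Resulting heap: [46, 41, 38, 33, 14, 34]


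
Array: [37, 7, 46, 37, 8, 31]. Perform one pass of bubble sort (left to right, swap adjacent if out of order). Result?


After one pass: [7, 37, 37, 8, 31, 46]


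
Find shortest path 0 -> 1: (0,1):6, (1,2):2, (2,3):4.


Dijkstra from 0:
Distances: {0: 0, 1: 6, 2: 8, 3: 12}
Shortest distance to 1 = 6, path = [0, 1]


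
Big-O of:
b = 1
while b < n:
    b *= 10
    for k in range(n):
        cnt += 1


Per nesting level: O(log n) * O(n) = O(n log n)
Complexity: O(n log n)


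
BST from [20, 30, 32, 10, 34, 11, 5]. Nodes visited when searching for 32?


BST root = 20
Search for 32: compare at each node
Path: [20, 30, 32]


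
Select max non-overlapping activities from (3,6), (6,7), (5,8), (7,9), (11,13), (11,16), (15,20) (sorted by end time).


Greedy: pick earliest-ending, then skip overlaps.
Selected (5 activities): [(3, 6), (6, 7), (7, 9), (11, 13), (15, 20)]


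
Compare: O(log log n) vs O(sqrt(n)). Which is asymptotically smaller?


double-logarithmic grows slower than sublinear
O(log log n) is asymptotically smaller; O(sqrt(n)) grows faster


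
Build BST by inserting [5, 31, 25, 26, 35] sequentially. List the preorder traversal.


Root = 5; build tree by BST insertion.
Preorder traversal: [5, 31, 25, 26, 35]


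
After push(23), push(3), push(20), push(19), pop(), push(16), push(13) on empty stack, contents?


push(23) -> [23]
push(3) -> [23, 3]
push(20) -> [23, 3, 20]
push(19) -> [23, 3, 20, 19]
pop() returns 19 -> [23, 3, 20]
push(16) -> [23, 3, 20, 16]
push(13) -> [23, 3, 20, 16, 13]
Final stack (bottom to top): [23, 3, 20, 16, 13]


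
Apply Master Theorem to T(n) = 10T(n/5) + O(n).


a=10, b=5, c=1. log_5(10)=1.431 > c=1. Case 1: O(n^log_b(a)) = O(n^1.431)
Complexity: O(n^1.431)


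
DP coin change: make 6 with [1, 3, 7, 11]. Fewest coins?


dp[0]=0; dp[i]=1+min(dp[i-c] for c in coins)
...dp[1]=1, dp[2]=2, dp[3]=1, dp[4]=2, dp[5]=3, dp[6]=2
Minimum coins for 6 = 2


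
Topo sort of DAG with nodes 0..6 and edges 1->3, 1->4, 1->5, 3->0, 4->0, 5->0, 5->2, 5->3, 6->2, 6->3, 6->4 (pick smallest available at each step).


Kahn's algorithm, process smallest node first
Order: [1, 5, 6, 2, 3, 4, 0]


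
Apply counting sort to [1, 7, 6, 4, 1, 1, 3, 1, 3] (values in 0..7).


Count array: [0, 4, 0, 2, 1, 0, 1, 1]
Reconstruct: [1, 1, 1, 1, 3, 3, 4, 6, 7]


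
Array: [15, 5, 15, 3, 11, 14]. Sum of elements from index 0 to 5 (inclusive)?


Prefix sums: [0, 15, 20, 35, 38, 49, 63]
Sum[0..5] = prefix[6] - prefix[0] = 63 - 0 = 63


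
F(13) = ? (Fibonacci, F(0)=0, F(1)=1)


F(n)=F(n-1)+F(n-2)
...F(11)=89, F(12)=144, F(13)=233


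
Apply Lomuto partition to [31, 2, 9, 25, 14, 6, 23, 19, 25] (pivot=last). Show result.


Elements <= 25 go left of pivot.
Result: [2, 9, 25, 14, 6, 23, 19, 25, 31], pivot at index 7


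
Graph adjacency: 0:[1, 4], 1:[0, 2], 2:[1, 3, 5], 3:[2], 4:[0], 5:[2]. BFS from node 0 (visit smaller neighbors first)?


BFS queue: start with [0]
Visit order: [0, 1, 4, 2, 3, 5]


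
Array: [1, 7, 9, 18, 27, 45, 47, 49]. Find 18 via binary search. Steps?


Search for 18:
[0,7] mid=3 arr[3]=18
Total: 1 comparisons


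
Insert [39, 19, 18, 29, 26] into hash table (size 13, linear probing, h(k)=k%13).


Insertions: 39->slot 0; 19->slot 6; 18->slot 5; 29->slot 3; 26->slot 1
Table: [39, 26, None, 29, None, 18, 19, None, None, None, None, None, None]


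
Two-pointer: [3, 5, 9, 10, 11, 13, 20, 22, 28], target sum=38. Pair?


Two pointers: lo=0, hi=8
Found pair: (10, 28) summing to 38


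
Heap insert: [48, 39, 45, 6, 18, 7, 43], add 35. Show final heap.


Append 35: [48, 39, 45, 6, 18, 7, 43, 35]
Bubble up: swap idx 7(35) with idx 3(6)
Result: [48, 39, 45, 35, 18, 7, 43, 6]


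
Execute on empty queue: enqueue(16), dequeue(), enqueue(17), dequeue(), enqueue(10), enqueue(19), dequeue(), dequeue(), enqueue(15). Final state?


enqueue(16) -> [16]
dequeue() returns 16 -> []
enqueue(17) -> [17]
dequeue() returns 17 -> []
enqueue(10) -> [10]
enqueue(19) -> [10, 19]
dequeue() returns 10 -> [19]
dequeue() returns 19 -> []
enqueue(15) -> [15]
Final queue (front to back): [15]


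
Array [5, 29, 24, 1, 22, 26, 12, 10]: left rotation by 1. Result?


Left rotate by 1: [29, 24, 1, 22, 26, 12, 10, 5]


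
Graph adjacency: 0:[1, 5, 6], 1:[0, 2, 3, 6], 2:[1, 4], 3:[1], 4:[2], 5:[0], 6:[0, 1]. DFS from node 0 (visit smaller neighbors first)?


DFS stack-based: start with [0]
Visit order: [0, 1, 2, 4, 3, 6, 5]


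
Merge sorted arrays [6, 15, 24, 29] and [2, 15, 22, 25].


Compare heads, take smaller each step.
Merged: [2, 6, 15, 15, 22, 24, 25, 29]


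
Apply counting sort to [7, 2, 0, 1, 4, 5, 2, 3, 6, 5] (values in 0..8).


Count array: [1, 1, 2, 1, 1, 2, 1, 1, 0]
Reconstruct: [0, 1, 2, 2, 3, 4, 5, 5, 6, 7]


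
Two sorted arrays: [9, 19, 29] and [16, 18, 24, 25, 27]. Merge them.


Compare heads, take smaller each step.
Merged: [9, 16, 18, 19, 24, 25, 27, 29]


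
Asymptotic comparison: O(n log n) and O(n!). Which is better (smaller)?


linearithmic grows slower than factorial
O(n log n) is asymptotically smaller; O(n!) grows faster


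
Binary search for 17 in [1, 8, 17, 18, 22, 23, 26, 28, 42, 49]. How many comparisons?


Search for 17:
[0,9] mid=4 arr[4]=22
[0,3] mid=1 arr[1]=8
[2,3] mid=2 arr[2]=17
Total: 3 comparisons


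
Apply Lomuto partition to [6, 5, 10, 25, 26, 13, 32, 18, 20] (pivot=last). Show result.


Elements <= 20 go left of pivot.
Result: [6, 5, 10, 13, 18, 20, 32, 26, 25], pivot at index 5


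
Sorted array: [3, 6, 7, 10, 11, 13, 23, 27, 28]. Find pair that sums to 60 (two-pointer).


Two pointers: lo=0, hi=8
No pair sums to 60


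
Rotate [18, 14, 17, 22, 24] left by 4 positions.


Left rotate by 4: [24, 18, 14, 17, 22]


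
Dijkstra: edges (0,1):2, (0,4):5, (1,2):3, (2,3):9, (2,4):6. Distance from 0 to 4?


Dijkstra from 0:
Distances: {0: 0, 1: 2, 2: 5, 3: 14, 4: 5}
Shortest distance to 4 = 5, path = [0, 4]


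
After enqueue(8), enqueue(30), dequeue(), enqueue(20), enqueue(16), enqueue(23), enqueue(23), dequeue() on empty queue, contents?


enqueue(8) -> [8]
enqueue(30) -> [8, 30]
dequeue() returns 8 -> [30]
enqueue(20) -> [30, 20]
enqueue(16) -> [30, 20, 16]
enqueue(23) -> [30, 20, 16, 23]
enqueue(23) -> [30, 20, 16, 23, 23]
dequeue() returns 30 -> [20, 16, 23, 23]
Final queue (front to back): [20, 16, 23, 23]


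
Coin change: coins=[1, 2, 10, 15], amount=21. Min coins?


dp[0]=0; dp[i]=1+min(dp[i-c] for c in coins)
...dp[16]=2, dp[17]=2, dp[18]=3, dp[19]=3, dp[20]=2, dp[21]=3
Minimum coins for 21 = 3


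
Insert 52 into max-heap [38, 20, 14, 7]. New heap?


Append 52: [38, 20, 14, 7, 52]
Bubble up: swap idx 4(52) with idx 1(20); swap idx 1(52) with idx 0(38)
Result: [52, 38, 14, 7, 20]


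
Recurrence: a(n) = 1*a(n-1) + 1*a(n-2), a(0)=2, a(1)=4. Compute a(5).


Build bottom-up:
...a(3)=10, a(4)=16, a(5)=1*16+1*10=26


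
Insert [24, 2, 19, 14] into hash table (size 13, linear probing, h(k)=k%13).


Insertions: 24->slot 11; 2->slot 2; 19->slot 6; 14->slot 1
Table: [None, 14, 2, None, None, None, 19, None, None, None, None, 24, None]


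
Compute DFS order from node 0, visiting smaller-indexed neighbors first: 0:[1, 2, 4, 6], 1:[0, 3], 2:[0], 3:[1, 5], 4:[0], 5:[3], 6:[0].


DFS stack-based: start with [0]
Visit order: [0, 1, 3, 5, 2, 4, 6]


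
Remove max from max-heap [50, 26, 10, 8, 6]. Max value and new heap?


Max = 50
Replace root with last, heapify down
Resulting heap: [26, 8, 10, 6]


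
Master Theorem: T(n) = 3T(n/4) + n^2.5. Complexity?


a=3, b=4, c=2.5. log_4(3)=0.792 < c=2.5. Case 3: O(n^c) = O(n^2.500)
Complexity: O(n^2.500)


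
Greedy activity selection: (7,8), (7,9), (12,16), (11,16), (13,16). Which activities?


Greedy: pick earliest-ending, then skip overlaps.
Selected (2 activities): [(7, 8), (12, 16)]


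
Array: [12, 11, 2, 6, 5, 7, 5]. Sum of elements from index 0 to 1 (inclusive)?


Prefix sums: [0, 12, 23, 25, 31, 36, 43, 48]
Sum[0..1] = prefix[2] - prefix[0] = 23 - 0 = 23


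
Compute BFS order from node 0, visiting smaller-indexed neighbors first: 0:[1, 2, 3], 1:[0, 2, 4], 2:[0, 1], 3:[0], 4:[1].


BFS queue: start with [0]
Visit order: [0, 1, 2, 3, 4]


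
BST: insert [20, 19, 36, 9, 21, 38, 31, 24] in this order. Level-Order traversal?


Root = 20; build tree by BST insertion.
Level-Order traversal: [20, 19, 36, 9, 21, 38, 31, 24]


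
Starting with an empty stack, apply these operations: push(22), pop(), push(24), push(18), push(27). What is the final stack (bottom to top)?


push(22) -> [22]
pop() returns 22 -> []
push(24) -> [24]
push(18) -> [24, 18]
push(27) -> [24, 18, 27]
Final stack (bottom to top): [24, 18, 27]


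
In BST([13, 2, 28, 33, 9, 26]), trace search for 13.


BST root = 13
Search for 13: compare at each node
Path: [13]


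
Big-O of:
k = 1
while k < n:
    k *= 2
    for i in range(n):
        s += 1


Per nesting level: O(log n) * O(n) = O(n log n)
Complexity: O(n log n)


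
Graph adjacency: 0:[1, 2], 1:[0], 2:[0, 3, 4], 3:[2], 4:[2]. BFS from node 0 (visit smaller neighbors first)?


BFS queue: start with [0]
Visit order: [0, 1, 2, 3, 4]


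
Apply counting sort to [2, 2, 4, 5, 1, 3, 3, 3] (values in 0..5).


Count array: [0, 1, 2, 3, 1, 1]
Reconstruct: [1, 2, 2, 3, 3, 3, 4, 5]


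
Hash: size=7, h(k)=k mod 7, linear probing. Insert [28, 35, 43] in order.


Insertions: 28->slot 0; 35->slot 1; 43->slot 2
Table: [28, 35, 43, None, None, None, None]


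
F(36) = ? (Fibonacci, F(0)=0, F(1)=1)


F(n)=F(n-1)+F(n-2)
...F(34)=5702887, F(35)=9227465, F(36)=14930352


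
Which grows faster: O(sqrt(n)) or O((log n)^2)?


polylogarithmic grows slower than sublinear
O((log n)^2) is asymptotically smaller; O(sqrt(n)) grows faster


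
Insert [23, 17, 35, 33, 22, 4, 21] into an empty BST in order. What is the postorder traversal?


Root = 23; build tree by BST insertion.
Postorder traversal: [4, 21, 22, 17, 33, 35, 23]


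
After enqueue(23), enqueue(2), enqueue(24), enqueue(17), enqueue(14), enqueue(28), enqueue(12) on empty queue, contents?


enqueue(23) -> [23]
enqueue(2) -> [23, 2]
enqueue(24) -> [23, 2, 24]
enqueue(17) -> [23, 2, 24, 17]
enqueue(14) -> [23, 2, 24, 17, 14]
enqueue(28) -> [23, 2, 24, 17, 14, 28]
enqueue(12) -> [23, 2, 24, 17, 14, 28, 12]
Final queue (front to back): [23, 2, 24, 17, 14, 28, 12]


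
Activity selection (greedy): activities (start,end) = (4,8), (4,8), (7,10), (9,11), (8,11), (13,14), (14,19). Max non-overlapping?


Greedy: pick earliest-ending, then skip overlaps.
Selected (4 activities): [(4, 8), (9, 11), (13, 14), (14, 19)]


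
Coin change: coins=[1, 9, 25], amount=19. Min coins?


dp[0]=0; dp[i]=1+min(dp[i-c] for c in coins)
...dp[14]=6, dp[15]=7, dp[16]=8, dp[17]=9, dp[18]=2, dp[19]=3
Minimum coins for 19 = 3


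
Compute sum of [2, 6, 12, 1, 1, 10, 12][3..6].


Prefix sums: [0, 2, 8, 20, 21, 22, 32, 44]
Sum[3..6] = prefix[7] - prefix[3] = 44 - 20 = 24


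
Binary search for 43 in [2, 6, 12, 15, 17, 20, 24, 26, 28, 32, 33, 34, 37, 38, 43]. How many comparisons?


Search for 43:
[0,14] mid=7 arr[7]=26
[8,14] mid=11 arr[11]=34
[12,14] mid=13 arr[13]=38
[14,14] mid=14 arr[14]=43
Total: 4 comparisons


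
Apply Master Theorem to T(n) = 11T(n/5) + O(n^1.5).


a=11, b=5, c=1.5. log_5(11)=1.490 < c=1.5. Case 3: O(n^c) = O(n^1.500)
Complexity: O(n^1.500)


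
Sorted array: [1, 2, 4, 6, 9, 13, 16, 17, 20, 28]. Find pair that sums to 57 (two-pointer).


Two pointers: lo=0, hi=9
No pair sums to 57


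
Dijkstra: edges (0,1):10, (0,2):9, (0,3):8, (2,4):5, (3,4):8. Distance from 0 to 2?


Dijkstra from 0:
Distances: {0: 0, 1: 10, 2: 9, 3: 8, 4: 14}
Shortest distance to 2 = 9, path = [0, 2]


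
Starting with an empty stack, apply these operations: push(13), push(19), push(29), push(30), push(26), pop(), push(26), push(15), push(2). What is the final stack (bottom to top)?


push(13) -> [13]
push(19) -> [13, 19]
push(29) -> [13, 19, 29]
push(30) -> [13, 19, 29, 30]
push(26) -> [13, 19, 29, 30, 26]
pop() returns 26 -> [13, 19, 29, 30]
push(26) -> [13, 19, 29, 30, 26]
push(15) -> [13, 19, 29, 30, 26, 15]
push(2) -> [13, 19, 29, 30, 26, 15, 2]
Final stack (bottom to top): [13, 19, 29, 30, 26, 15, 2]


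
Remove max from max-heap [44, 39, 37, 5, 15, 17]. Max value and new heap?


Max = 44
Replace root with last, heapify down
Resulting heap: [39, 17, 37, 5, 15]


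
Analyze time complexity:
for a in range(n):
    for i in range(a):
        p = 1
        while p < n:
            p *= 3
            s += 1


Per nesting level: O(n) * O(n) [triangular over a] * O(log n) = O(n^2 log n)
Complexity: O(n^2 log n)


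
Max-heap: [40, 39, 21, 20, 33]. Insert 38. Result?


Append 38: [40, 39, 21, 20, 33, 38]
Bubble up: swap idx 5(38) with idx 2(21)
Result: [40, 39, 38, 20, 33, 21]


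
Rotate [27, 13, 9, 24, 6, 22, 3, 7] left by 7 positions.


Left rotate by 7: [7, 27, 13, 9, 24, 6, 22, 3]


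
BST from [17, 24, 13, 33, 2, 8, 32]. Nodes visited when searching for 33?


BST root = 17
Search for 33: compare at each node
Path: [17, 24, 33]


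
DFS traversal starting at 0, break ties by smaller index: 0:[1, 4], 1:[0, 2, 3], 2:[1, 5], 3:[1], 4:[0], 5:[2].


DFS stack-based: start with [0]
Visit order: [0, 1, 2, 5, 3, 4]


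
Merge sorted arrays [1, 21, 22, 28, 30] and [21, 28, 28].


Compare heads, take smaller each step.
Merged: [1, 21, 21, 22, 28, 28, 28, 30]


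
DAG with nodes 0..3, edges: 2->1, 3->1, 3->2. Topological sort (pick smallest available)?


Kahn's algorithm, process smallest node first
Order: [0, 3, 2, 1]


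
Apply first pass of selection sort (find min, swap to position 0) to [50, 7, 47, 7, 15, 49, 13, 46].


After one pass: [7, 50, 47, 7, 15, 49, 13, 46]


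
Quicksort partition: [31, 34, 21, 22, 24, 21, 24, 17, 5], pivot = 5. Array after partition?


Elements <= 5 go left of pivot.
Result: [5, 34, 21, 22, 24, 21, 24, 17, 31], pivot at index 0


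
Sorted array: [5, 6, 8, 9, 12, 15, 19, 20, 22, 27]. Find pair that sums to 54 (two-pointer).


Two pointers: lo=0, hi=9
No pair sums to 54


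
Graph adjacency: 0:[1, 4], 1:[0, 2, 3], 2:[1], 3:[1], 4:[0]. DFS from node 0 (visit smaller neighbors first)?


DFS stack-based: start with [0]
Visit order: [0, 1, 2, 3, 4]


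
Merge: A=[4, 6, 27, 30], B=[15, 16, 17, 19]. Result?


Compare heads, take smaller each step.
Merged: [4, 6, 15, 16, 17, 19, 27, 30]


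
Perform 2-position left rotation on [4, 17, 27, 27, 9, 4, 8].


Left rotate by 2: [27, 27, 9, 4, 8, 4, 17]


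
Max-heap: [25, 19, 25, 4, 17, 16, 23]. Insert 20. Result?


Append 20: [25, 19, 25, 4, 17, 16, 23, 20]
Bubble up: swap idx 7(20) with idx 3(4); swap idx 3(20) with idx 1(19)
Result: [25, 20, 25, 19, 17, 16, 23, 4]


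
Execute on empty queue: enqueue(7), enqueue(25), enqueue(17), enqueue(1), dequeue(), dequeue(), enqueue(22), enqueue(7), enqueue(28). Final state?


enqueue(7) -> [7]
enqueue(25) -> [7, 25]
enqueue(17) -> [7, 25, 17]
enqueue(1) -> [7, 25, 17, 1]
dequeue() returns 7 -> [25, 17, 1]
dequeue() returns 25 -> [17, 1]
enqueue(22) -> [17, 1, 22]
enqueue(7) -> [17, 1, 22, 7]
enqueue(28) -> [17, 1, 22, 7, 28]
Final queue (front to back): [17, 1, 22, 7, 28]


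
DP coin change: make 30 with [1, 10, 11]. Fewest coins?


dp[0]=0; dp[i]=1+min(dp[i-c] for c in coins)
...dp[25]=5, dp[26]=6, dp[27]=7, dp[28]=8, dp[29]=9, dp[30]=3
Minimum coins for 30 = 3


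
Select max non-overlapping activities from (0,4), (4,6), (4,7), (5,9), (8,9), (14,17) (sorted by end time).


Greedy: pick earliest-ending, then skip overlaps.
Selected (4 activities): [(0, 4), (4, 6), (8, 9), (14, 17)]


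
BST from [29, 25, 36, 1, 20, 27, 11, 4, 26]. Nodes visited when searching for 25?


BST root = 29
Search for 25: compare at each node
Path: [29, 25]


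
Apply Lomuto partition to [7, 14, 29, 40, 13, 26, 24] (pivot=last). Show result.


Elements <= 24 go left of pivot.
Result: [7, 14, 13, 24, 29, 26, 40], pivot at index 3


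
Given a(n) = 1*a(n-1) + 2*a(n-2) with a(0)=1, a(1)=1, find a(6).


Build bottom-up:
...a(4)=11, a(5)=21, a(6)=1*21+2*11=43


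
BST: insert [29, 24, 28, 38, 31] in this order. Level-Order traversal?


Root = 29; build tree by BST insertion.
Level-Order traversal: [29, 24, 38, 28, 31]


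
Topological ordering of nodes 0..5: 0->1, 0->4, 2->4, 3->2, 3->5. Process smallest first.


Kahn's algorithm, process smallest node first
Order: [0, 1, 3, 2, 4, 5]


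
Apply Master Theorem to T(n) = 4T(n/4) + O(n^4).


a=4, b=4, c=4. log_4(4)=1 < c=4. Case 3: O(n^c) = O(n^4)
Complexity: O(n^4)


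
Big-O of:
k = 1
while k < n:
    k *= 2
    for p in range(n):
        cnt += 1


Per nesting level: O(log n) * O(n) = O(n log n)
Complexity: O(n log n)


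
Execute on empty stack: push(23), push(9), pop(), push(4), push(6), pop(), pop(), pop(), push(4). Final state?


push(23) -> [23]
push(9) -> [23, 9]
pop() returns 9 -> [23]
push(4) -> [23, 4]
push(6) -> [23, 4, 6]
pop() returns 6 -> [23, 4]
pop() returns 4 -> [23]
pop() returns 23 -> []
push(4) -> [4]
Final stack (bottom to top): [4]


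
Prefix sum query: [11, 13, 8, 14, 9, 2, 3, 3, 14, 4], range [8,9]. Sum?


Prefix sums: [0, 11, 24, 32, 46, 55, 57, 60, 63, 77, 81]
Sum[8..9] = prefix[10] - prefix[8] = 81 - 63 = 18


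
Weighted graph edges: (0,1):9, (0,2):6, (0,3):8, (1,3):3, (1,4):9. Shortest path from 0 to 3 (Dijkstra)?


Dijkstra from 0:
Distances: {0: 0, 1: 9, 2: 6, 3: 8, 4: 18}
Shortest distance to 3 = 8, path = [0, 3]


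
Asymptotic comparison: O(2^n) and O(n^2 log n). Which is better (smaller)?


n^2 log n grows slower than exponential
O(n^2 log n) is asymptotically smaller; O(2^n) grows faster


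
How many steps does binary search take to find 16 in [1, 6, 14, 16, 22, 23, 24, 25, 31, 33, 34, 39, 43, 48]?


Search for 16:
[0,13] mid=6 arr[6]=24
[0,5] mid=2 arr[2]=14
[3,5] mid=4 arr[4]=22
[3,3] mid=3 arr[3]=16
Total: 4 comparisons


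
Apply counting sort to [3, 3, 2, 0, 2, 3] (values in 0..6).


Count array: [1, 0, 2, 3, 0, 0, 0]
Reconstruct: [0, 2, 2, 3, 3, 3]


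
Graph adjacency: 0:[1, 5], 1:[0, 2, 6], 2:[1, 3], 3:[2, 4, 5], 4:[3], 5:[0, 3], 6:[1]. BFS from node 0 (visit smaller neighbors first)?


BFS queue: start with [0]
Visit order: [0, 1, 5, 2, 6, 3, 4]


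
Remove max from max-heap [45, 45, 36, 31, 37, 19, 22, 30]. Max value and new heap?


Max = 45
Replace root with last, heapify down
Resulting heap: [45, 37, 36, 31, 30, 19, 22]


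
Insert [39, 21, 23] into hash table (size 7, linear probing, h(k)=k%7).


Insertions: 39->slot 4; 21->slot 0; 23->slot 2
Table: [21, None, 23, None, 39, None, None]


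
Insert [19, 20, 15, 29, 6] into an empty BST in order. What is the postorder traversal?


Root = 19; build tree by BST insertion.
Postorder traversal: [6, 15, 29, 20, 19]


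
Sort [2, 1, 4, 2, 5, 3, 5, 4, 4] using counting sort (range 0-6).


Count array: [0, 1, 2, 1, 3, 2, 0]
Reconstruct: [1, 2, 2, 3, 4, 4, 4, 5, 5]


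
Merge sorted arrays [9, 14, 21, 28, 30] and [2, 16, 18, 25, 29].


Compare heads, take smaller each step.
Merged: [2, 9, 14, 16, 18, 21, 25, 28, 29, 30]


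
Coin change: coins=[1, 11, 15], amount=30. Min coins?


dp[0]=0; dp[i]=1+min(dp[i-c] for c in coins)
...dp[25]=5, dp[26]=2, dp[27]=3, dp[28]=4, dp[29]=5, dp[30]=2
Minimum coins for 30 = 2


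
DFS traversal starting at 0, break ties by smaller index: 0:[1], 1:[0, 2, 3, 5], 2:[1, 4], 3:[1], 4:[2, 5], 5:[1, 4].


DFS stack-based: start with [0]
Visit order: [0, 1, 2, 4, 5, 3]


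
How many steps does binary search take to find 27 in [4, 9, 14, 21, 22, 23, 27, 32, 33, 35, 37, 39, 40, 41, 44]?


Search for 27:
[0,14] mid=7 arr[7]=32
[0,6] mid=3 arr[3]=21
[4,6] mid=5 arr[5]=23
[6,6] mid=6 arr[6]=27
Total: 4 comparisons


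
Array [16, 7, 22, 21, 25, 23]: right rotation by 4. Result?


Right rotate by 4: [22, 21, 25, 23, 16, 7]


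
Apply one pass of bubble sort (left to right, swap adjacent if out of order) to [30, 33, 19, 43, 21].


After one pass: [30, 19, 33, 21, 43]


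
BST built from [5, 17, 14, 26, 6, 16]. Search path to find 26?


BST root = 5
Search for 26: compare at each node
Path: [5, 17, 26]


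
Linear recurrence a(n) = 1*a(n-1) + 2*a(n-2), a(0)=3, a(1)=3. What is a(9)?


Build bottom-up:
...a(7)=255, a(8)=513, a(9)=1*513+2*255=1023


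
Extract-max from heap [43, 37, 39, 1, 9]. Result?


Max = 43
Replace root with last, heapify down
Resulting heap: [39, 37, 9, 1]


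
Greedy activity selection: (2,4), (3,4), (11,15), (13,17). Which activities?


Greedy: pick earliest-ending, then skip overlaps.
Selected (2 activities): [(2, 4), (11, 15)]


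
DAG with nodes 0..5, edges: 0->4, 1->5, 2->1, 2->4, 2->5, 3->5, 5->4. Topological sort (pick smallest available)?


Kahn's algorithm, process smallest node first
Order: [0, 2, 1, 3, 5, 4]


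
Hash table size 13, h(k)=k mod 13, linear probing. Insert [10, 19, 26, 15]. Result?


Insertions: 10->slot 10; 19->slot 6; 26->slot 0; 15->slot 2
Table: [26, None, 15, None, None, None, 19, None, None, None, 10, None, None]


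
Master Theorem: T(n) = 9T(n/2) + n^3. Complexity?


a=9, b=2, c=3. log_2(9)=3.170 > c=3. Case 1: O(n^log_b(a)) = O(n^3.170)
Complexity: O(n^3.170)


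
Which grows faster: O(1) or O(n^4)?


constant grows slower than quartic
O(1) is asymptotically smaller; O(n^4) grows faster


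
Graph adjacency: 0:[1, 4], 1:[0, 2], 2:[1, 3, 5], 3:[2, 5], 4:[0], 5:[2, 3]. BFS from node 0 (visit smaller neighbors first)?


BFS queue: start with [0]
Visit order: [0, 1, 4, 2, 3, 5]


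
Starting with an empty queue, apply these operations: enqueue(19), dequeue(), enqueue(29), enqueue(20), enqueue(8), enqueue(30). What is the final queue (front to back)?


enqueue(19) -> [19]
dequeue() returns 19 -> []
enqueue(29) -> [29]
enqueue(20) -> [29, 20]
enqueue(8) -> [29, 20, 8]
enqueue(30) -> [29, 20, 8, 30]
Final queue (front to back): [29, 20, 8, 30]


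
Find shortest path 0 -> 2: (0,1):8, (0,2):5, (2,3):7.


Dijkstra from 0:
Distances: {0: 0, 1: 8, 2: 5, 3: 12}
Shortest distance to 2 = 5, path = [0, 2]


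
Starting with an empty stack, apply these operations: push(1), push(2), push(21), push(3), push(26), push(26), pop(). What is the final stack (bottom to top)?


push(1) -> [1]
push(2) -> [1, 2]
push(21) -> [1, 2, 21]
push(3) -> [1, 2, 21, 3]
push(26) -> [1, 2, 21, 3, 26]
push(26) -> [1, 2, 21, 3, 26, 26]
pop() returns 26 -> [1, 2, 21, 3, 26]
Final stack (bottom to top): [1, 2, 21, 3, 26]


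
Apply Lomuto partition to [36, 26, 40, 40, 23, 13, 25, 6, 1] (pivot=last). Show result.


Elements <= 1 go left of pivot.
Result: [1, 26, 40, 40, 23, 13, 25, 6, 36], pivot at index 0


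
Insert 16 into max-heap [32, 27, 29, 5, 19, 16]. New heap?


Append 16: [32, 27, 29, 5, 19, 16, 16]
Bubble up: no swaps needed
Result: [32, 27, 29, 5, 19, 16, 16]


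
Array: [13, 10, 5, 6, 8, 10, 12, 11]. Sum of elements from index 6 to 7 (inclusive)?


Prefix sums: [0, 13, 23, 28, 34, 42, 52, 64, 75]
Sum[6..7] = prefix[8] - prefix[6] = 75 - 52 = 23


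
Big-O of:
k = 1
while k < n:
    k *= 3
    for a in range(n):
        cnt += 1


Per nesting level: O(log n) * O(n) = O(n log n)
Complexity: O(n log n)


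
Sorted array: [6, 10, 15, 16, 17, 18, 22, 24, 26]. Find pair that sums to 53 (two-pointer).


Two pointers: lo=0, hi=8
No pair sums to 53


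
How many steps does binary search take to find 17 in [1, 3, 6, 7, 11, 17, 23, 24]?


Search for 17:
[0,7] mid=3 arr[3]=7
[4,7] mid=5 arr[5]=17
Total: 2 comparisons


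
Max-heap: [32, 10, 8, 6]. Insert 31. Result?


Append 31: [32, 10, 8, 6, 31]
Bubble up: swap idx 4(31) with idx 1(10)
Result: [32, 31, 8, 6, 10]


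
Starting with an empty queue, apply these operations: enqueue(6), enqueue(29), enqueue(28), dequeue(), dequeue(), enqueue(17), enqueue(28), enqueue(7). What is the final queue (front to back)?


enqueue(6) -> [6]
enqueue(29) -> [6, 29]
enqueue(28) -> [6, 29, 28]
dequeue() returns 6 -> [29, 28]
dequeue() returns 29 -> [28]
enqueue(17) -> [28, 17]
enqueue(28) -> [28, 17, 28]
enqueue(7) -> [28, 17, 28, 7]
Final queue (front to back): [28, 17, 28, 7]


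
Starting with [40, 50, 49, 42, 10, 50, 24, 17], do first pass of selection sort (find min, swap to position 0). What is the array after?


After one pass: [10, 50, 49, 42, 40, 50, 24, 17]


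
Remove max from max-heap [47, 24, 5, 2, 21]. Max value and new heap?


Max = 47
Replace root with last, heapify down
Resulting heap: [24, 21, 5, 2]


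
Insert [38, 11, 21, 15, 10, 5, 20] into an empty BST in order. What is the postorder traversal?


Root = 38; build tree by BST insertion.
Postorder traversal: [5, 10, 20, 15, 21, 11, 38]


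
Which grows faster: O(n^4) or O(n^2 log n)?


n^2 log n grows slower than quartic
O(n^2 log n) is asymptotically smaller; O(n^4) grows faster


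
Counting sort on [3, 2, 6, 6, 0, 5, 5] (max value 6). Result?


Count array: [1, 0, 1, 1, 0, 2, 2]
Reconstruct: [0, 2, 3, 5, 5, 6, 6]


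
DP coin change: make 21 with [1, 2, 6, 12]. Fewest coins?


dp[0]=0; dp[i]=1+min(dp[i-c] for c in coins)
...dp[16]=3, dp[17]=4, dp[18]=2, dp[19]=3, dp[20]=3, dp[21]=4
Minimum coins for 21 = 4


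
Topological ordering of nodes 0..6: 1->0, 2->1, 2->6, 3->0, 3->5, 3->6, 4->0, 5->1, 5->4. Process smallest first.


Kahn's algorithm, process smallest node first
Order: [2, 3, 5, 1, 4, 0, 6]


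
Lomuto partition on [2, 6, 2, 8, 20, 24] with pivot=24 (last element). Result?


Elements <= 24 go left of pivot.
Result: [2, 6, 2, 8, 20, 24], pivot at index 5


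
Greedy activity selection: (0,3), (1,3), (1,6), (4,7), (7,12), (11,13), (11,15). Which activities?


Greedy: pick earliest-ending, then skip overlaps.
Selected (3 activities): [(0, 3), (4, 7), (7, 12)]


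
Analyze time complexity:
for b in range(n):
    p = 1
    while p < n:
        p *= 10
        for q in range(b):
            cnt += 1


Per nesting level: O(n) * O(log n) * O(n) [triangular over b] = O(n^2 log n)
Complexity: O(n^2 log n)


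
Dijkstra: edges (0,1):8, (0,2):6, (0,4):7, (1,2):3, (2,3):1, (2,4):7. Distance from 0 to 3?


Dijkstra from 0:
Distances: {0: 0, 1: 8, 2: 6, 3: 7, 4: 7}
Shortest distance to 3 = 7, path = [0, 2, 3]


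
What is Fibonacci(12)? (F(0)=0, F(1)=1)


F(n)=F(n-1)+F(n-2)
...F(10)=55, F(11)=89, F(12)=144


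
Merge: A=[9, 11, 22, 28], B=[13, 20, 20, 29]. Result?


Compare heads, take smaller each step.
Merged: [9, 11, 13, 20, 20, 22, 28, 29]


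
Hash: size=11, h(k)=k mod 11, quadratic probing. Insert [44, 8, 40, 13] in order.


Insertions: 44->slot 0; 8->slot 8; 40->slot 7; 13->slot 2
Table: [44, None, 13, None, None, None, None, 40, 8, None, None]


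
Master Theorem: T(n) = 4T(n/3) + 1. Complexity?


a=4, b=3, c=0. log_3(4)=1.262 > c=0. Case 1: O(n^log_b(a)) = O(n^1.262)
Complexity: O(n^1.262)


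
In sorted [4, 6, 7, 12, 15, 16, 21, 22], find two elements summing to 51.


Two pointers: lo=0, hi=7
No pair sums to 51


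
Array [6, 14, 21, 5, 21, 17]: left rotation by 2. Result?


Left rotate by 2: [21, 5, 21, 17, 6, 14]


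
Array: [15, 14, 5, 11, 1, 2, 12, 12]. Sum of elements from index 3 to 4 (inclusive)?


Prefix sums: [0, 15, 29, 34, 45, 46, 48, 60, 72]
Sum[3..4] = prefix[5] - prefix[3] = 46 - 34 = 12


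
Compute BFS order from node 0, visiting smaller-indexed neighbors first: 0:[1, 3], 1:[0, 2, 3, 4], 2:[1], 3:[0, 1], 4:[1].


BFS queue: start with [0]
Visit order: [0, 1, 3, 2, 4]


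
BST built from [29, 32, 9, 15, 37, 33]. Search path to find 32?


BST root = 29
Search for 32: compare at each node
Path: [29, 32]


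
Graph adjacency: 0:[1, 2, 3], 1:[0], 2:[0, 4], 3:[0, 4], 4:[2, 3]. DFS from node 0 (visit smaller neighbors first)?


DFS stack-based: start with [0]
Visit order: [0, 1, 2, 4, 3]


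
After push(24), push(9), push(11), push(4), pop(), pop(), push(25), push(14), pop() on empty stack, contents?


push(24) -> [24]
push(9) -> [24, 9]
push(11) -> [24, 9, 11]
push(4) -> [24, 9, 11, 4]
pop() returns 4 -> [24, 9, 11]
pop() returns 11 -> [24, 9]
push(25) -> [24, 9, 25]
push(14) -> [24, 9, 25, 14]
pop() returns 14 -> [24, 9, 25]
Final stack (bottom to top): [24, 9, 25]


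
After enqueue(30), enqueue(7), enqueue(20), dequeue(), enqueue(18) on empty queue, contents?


enqueue(30) -> [30]
enqueue(7) -> [30, 7]
enqueue(20) -> [30, 7, 20]
dequeue() returns 30 -> [7, 20]
enqueue(18) -> [7, 20, 18]
Final queue (front to back): [7, 20, 18]


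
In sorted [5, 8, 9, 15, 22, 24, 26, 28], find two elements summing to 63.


Two pointers: lo=0, hi=7
No pair sums to 63


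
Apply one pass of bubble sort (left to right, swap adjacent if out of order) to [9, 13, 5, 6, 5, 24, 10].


After one pass: [9, 5, 6, 5, 13, 10, 24]


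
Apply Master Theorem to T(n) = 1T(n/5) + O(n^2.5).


a=1, b=5, c=2.5. log_5(1)=0 < c=2.5. Case 3: O(n^c) = O(n^2.500)
Complexity: O(n^2.500)


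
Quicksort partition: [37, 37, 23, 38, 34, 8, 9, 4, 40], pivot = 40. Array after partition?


Elements <= 40 go left of pivot.
Result: [37, 37, 23, 38, 34, 8, 9, 4, 40], pivot at index 8


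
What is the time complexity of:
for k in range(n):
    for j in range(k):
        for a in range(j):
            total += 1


Per nesting level: O(n) * O(n) [triangular over k] * O(n) [triangular over j] = O(n^3)
Complexity: O(n^3)


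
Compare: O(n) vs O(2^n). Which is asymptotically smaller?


linear grows slower than exponential
O(n) is asymptotically smaller; O(2^n) grows faster


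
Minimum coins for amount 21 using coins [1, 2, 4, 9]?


dp[0]=0; dp[i]=1+min(dp[i-c] for c in coins)
...dp[16]=4, dp[17]=3, dp[18]=2, dp[19]=3, dp[20]=3, dp[21]=4
Minimum coins for 21 = 4


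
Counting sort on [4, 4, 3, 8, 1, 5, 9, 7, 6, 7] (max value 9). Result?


Count array: [0, 1, 0, 1, 2, 1, 1, 2, 1, 1]
Reconstruct: [1, 3, 4, 4, 5, 6, 7, 7, 8, 9]


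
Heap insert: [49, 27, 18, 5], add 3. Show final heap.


Append 3: [49, 27, 18, 5, 3]
Bubble up: no swaps needed
Result: [49, 27, 18, 5, 3]


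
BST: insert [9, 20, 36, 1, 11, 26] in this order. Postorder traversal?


Root = 9; build tree by BST insertion.
Postorder traversal: [1, 11, 26, 36, 20, 9]


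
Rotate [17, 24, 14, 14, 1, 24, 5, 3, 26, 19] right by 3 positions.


Right rotate by 3: [3, 26, 19, 17, 24, 14, 14, 1, 24, 5]


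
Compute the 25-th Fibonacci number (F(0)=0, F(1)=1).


F(n)=F(n-1)+F(n-2)
...F(23)=28657, F(24)=46368, F(25)=75025


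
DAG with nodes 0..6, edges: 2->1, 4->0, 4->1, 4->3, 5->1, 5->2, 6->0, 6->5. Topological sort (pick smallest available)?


Kahn's algorithm, process smallest node first
Order: [4, 3, 6, 0, 5, 2, 1]


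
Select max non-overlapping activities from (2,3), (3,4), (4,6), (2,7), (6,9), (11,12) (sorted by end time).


Greedy: pick earliest-ending, then skip overlaps.
Selected (5 activities): [(2, 3), (3, 4), (4, 6), (6, 9), (11, 12)]


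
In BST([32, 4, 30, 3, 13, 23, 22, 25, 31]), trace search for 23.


BST root = 32
Search for 23: compare at each node
Path: [32, 4, 30, 13, 23]


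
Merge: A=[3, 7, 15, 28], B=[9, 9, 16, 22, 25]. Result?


Compare heads, take smaller each step.
Merged: [3, 7, 9, 9, 15, 16, 22, 25, 28]


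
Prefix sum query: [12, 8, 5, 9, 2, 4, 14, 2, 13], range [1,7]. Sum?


Prefix sums: [0, 12, 20, 25, 34, 36, 40, 54, 56, 69]
Sum[1..7] = prefix[8] - prefix[1] = 56 - 12 = 44


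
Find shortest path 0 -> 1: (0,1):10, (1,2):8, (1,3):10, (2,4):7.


Dijkstra from 0:
Distances: {0: 0, 1: 10, 2: 18, 3: 20, 4: 25}
Shortest distance to 1 = 10, path = [0, 1]
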